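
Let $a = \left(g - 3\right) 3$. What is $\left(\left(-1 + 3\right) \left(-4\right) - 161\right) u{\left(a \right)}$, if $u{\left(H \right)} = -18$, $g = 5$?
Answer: $3042$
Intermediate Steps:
$a = 6$ ($a = \left(5 - 3\right) 3 = 2 \cdot 3 = 6$)
$\left(\left(-1 + 3\right) \left(-4\right) - 161\right) u{\left(a \right)} = \left(\left(-1 + 3\right) \left(-4\right) - 161\right) \left(-18\right) = \left(2 \left(-4\right) - 161\right) \left(-18\right) = \left(-8 - 161\right) \left(-18\right) = \left(-169\right) \left(-18\right) = 3042$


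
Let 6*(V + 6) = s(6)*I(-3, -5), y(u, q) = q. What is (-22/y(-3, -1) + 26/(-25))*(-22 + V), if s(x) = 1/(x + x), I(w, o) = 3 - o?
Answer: -131524/225 ≈ -584.55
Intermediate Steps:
s(x) = 1/(2*x)
V = -53/9 (V = -6 + (((½)/6)*(3 - 1*(-5)))/6 = -6 + (((½)*(⅙))*(3 + 5))/6 = -6 + ((1/12)*8)/6 = -6 + (⅙)*(⅔) = -6 + ⅑ = -53/9 ≈ -5.8889)
(-22/y(-3, -1) + 26/(-25))*(-22 + V) = (-22/(-1) + 26/(-25))*(-22 - 53/9) = (-22*(-1) + 26*(-1/25))*(-251/9) = (22 - 26/25)*(-251/9) = (524/25)*(-251/9) = -131524/225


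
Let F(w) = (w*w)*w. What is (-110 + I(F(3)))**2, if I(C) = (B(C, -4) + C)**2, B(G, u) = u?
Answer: 175561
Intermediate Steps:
F(w) = w**3 (F(w) = w**2*w = w**3)
I(C) = (-4 + C)**2
(-110 + I(F(3)))**2 = (-110 + (-4 + 3**3)**2)**2 = (-110 + (-4 + 27)**2)**2 = (-110 + 23**2)**2 = (-110 + 529)**2 = 419**2 = 175561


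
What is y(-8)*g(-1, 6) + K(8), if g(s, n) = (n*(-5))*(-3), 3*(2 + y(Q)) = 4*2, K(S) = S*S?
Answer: 124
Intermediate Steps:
K(S) = S²
y(Q) = ⅔ (y(Q) = -2 + (4*2)/3 = -2 + (⅓)*8 = -2 + 8/3 = ⅔)
g(s, n) = 15*n (g(s, n) = -5*n*(-3) = 15*n)
y(-8)*g(-1, 6) + K(8) = 2*(15*6)/3 + 8² = (⅔)*90 + 64 = 60 + 64 = 124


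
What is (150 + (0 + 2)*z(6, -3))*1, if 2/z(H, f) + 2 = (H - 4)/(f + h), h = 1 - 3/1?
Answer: 445/3 ≈ 148.33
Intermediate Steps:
h = -2 (h = 1 - 3*1 = 1 - 3 = -2)
z(H, f) = 2/(-2 + (-4 + H)/(-2 + f)) (z(H, f) = 2/(-2 + (H - 4)/(f - 2)) = 2/(-2 + (-4 + H)/(-2 + f)))
(150 + (0 + 2)*z(6, -3))*1 = (150 + (0 + 2)*(2*(-2 - 3)/(6 - 2*(-3))))*1 = (150 + 2*(2*(-5)/(6 + 6)))*1 = (150 + 2*(2*(-5)/12))*1 = (150 + 2*(2*(1/12)*(-5)))*1 = (150 + 2*(-5/6))*1 = (150 - 5/3)*1 = (445/3)*1 = 445/3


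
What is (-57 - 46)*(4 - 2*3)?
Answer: 206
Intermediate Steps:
(-57 - 46)*(4 - 2*3) = -103*(4 - 6) = -103*(-2) = 206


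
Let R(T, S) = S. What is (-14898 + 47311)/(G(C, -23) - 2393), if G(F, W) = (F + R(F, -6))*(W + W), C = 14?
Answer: -32413/2761 ≈ -11.740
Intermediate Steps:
G(F, W) = 2*W*(-6 + F) (G(F, W) = (F - 6)*(W + W) = (-6 + F)*(2*W) = 2*W*(-6 + F))
(-14898 + 47311)/(G(C, -23) - 2393) = (-14898 + 47311)/(2*(-23)*(-6 + 14) - 2393) = 32413/(2*(-23)*8 - 2393) = 32413/(-368 - 2393) = 32413/(-2761) = 32413*(-1/2761) = -32413/2761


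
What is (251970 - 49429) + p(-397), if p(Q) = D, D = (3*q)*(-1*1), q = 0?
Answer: 202541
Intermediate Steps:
D = 0 (D = (3*0)*(-1*1) = 0*(-1) = 0)
p(Q) = 0
(251970 - 49429) + p(-397) = (251970 - 49429) + 0 = 202541 + 0 = 202541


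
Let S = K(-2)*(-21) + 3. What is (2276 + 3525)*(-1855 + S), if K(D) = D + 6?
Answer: -11230736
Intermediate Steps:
K(D) = 6 + D
S = -81 (S = (6 - 2)*(-21) + 3 = 4*(-21) + 3 = -84 + 3 = -81)
(2276 + 3525)*(-1855 + S) = (2276 + 3525)*(-1855 - 81) = 5801*(-1936) = -11230736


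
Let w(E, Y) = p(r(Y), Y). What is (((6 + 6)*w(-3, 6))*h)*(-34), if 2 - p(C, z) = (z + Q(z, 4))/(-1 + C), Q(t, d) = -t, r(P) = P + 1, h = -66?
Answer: 53856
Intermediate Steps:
r(P) = 1 + P
p(C, z) = 2 (p(C, z) = 2 - (z - z)/(-1 + C) = 2 - 0/(-1 + C) = 2 - 1*0 = 2 + 0 = 2)
w(E, Y) = 2
(((6 + 6)*w(-3, 6))*h)*(-34) = (((6 + 6)*2)*(-66))*(-34) = ((12*2)*(-66))*(-34) = (24*(-66))*(-34) = -1584*(-34) = 53856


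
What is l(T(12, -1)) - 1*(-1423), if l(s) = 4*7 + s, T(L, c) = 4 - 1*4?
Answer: 1451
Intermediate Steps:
T(L, c) = 0 (T(L, c) = 4 - 4 = 0)
l(s) = 28 + s
l(T(12, -1)) - 1*(-1423) = (28 + 0) - 1*(-1423) = 28 + 1423 = 1451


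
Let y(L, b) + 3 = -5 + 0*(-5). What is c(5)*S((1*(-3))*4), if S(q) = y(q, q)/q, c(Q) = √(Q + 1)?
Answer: 2*√6/3 ≈ 1.6330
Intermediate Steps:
c(Q) = √(1 + Q)
y(L, b) = -8 (y(L, b) = -3 + (-5 + 0*(-5)) = -3 + (-5 + 0) = -3 - 5 = -8)
S(q) = -8/q
c(5)*S((1*(-3))*4) = √(1 + 5)*(-8/((1*(-3))*4)) = √6*(-8/((-3*4))) = √6*(-8/(-12)) = √6*(-8*(-1/12)) = √6*(⅔) = 2*√6/3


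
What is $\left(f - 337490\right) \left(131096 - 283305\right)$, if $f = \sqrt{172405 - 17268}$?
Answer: $51369015410 - 152209 \sqrt{155137} \approx 5.1309 \cdot 10^{10}$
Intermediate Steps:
$f = \sqrt{155137} \approx 393.87$
$\left(f - 337490\right) \left(131096 - 283305\right) = \left(\sqrt{155137} - 337490\right) \left(131096 - 283305\right) = \left(-337490 + \sqrt{155137}\right) \left(-152209\right) = 51369015410 - 152209 \sqrt{155137}$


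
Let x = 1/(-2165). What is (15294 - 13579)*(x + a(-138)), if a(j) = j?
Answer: -102478453/433 ≈ -2.3667e+5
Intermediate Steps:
x = -1/2165 ≈ -0.00046189
(15294 - 13579)*(x + a(-138)) = (15294 - 13579)*(-1/2165 - 138) = 1715*(-298771/2165) = -102478453/433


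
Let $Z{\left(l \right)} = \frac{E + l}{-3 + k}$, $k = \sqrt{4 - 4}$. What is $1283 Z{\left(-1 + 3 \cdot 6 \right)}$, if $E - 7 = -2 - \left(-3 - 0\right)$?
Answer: $- \frac{32075}{3} \approx -10692.0$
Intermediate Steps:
$k = 0$ ($k = \sqrt{0} = 0$)
$E = 8$ ($E = 7 - \left(-1 + 0\right) = 7 - -1 = 7 + \left(-2 + 3\right) = 7 + 1 = 8$)
$Z{\left(l \right)} = - \frac{8}{3} - \frac{l}{3}$ ($Z{\left(l \right)} = \frac{8 + l}{-3 + 0} = \frac{8 + l}{-3} = \left(8 + l\right) \left(- \frac{1}{3}\right) = - \frac{8}{3} - \frac{l}{3}$)
$1283 Z{\left(-1 + 3 \cdot 6 \right)} = 1283 \left(- \frac{8}{3} - \frac{-1 + 3 \cdot 6}{3}\right) = 1283 \left(- \frac{8}{3} - \frac{-1 + 18}{3}\right) = 1283 \left(- \frac{8}{3} - \frac{17}{3}\right) = 1283 \left(- \frac{25}{3}\right) = - \frac{32075}{3}$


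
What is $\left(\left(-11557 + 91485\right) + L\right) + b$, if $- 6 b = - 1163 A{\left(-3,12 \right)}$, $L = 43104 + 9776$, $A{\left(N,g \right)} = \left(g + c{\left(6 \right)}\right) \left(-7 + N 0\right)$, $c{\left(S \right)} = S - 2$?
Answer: $\frac{333296}{3} \approx 1.111 \cdot 10^{5}$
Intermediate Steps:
$c{\left(S \right)} = -2 + S$
$A{\left(N,g \right)} = -28 - 7 g$ ($A{\left(N,g \right)} = \left(g + \left(-2 + 6\right)\right) \left(-7 + N 0\right) = \left(g + 4\right) \left(-7 + 0\right) = \left(4 + g\right) \left(-7\right) = -28 - 7 g$)
$L = 52880$
$b = - \frac{65128}{3}$ ($b = - \frac{\left(-1163\right) \left(-28 - 84\right)}{6} = - \frac{\left(-1163\right) \left(-112\right)}{6} = \left(- \frac{1}{6}\right) 130256 = - \frac{65128}{3} \approx -21709.0$)
$\left(\left(-11557 + 91485\right) + L\right) + b = \left(\left(-11557 + 91485\right) + 52880\right) - \frac{65128}{3} = \left(79928 + 52880\right) - \frac{65128}{3} = 132808 - \frac{65128}{3} = \frac{333296}{3}$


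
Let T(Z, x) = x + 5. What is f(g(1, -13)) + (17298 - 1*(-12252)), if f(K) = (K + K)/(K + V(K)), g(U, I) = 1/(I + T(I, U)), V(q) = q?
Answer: 29551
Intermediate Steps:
T(Z, x) = 5 + x
g(U, I) = 1/(5 + I + U) (g(U, I) = 1/(I + (5 + U)) = 1/(5 + I + U))
f(K) = 1 (f(K) = (K + K)/(K + K) = (2*K)/((2*K)) = (2*K)*(1/(2*K)) = 1)
f(g(1, -13)) + (17298 - 1*(-12252)) = 1 + (17298 - 1*(-12252)) = 1 + (17298 + 12252) = 1 + 29550 = 29551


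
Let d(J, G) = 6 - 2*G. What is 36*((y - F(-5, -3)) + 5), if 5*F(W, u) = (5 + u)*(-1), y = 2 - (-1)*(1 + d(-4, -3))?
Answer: 3672/5 ≈ 734.40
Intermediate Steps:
y = 15 (y = 2 - (-1)*(1 + (6 - 2*(-3))) = 2 - (-1)*(1 + (6 + 6)) = 2 - (-1)*(1 + 12) = 2 - (-1)*13 = 2 - 1*(-13) = 2 + 13 = 15)
F(W, u) = -1 - u/5 (F(W, u) = ((5 + u)*(-1))/5 = (-5 - u)/5 = -1 - u/5)
36*((y - F(-5, -3)) + 5) = 36*((15 - (-1 - ⅕*(-3))) + 5) = 36*((15 - (-1 + ⅗)) + 5) = 36*((15 - 1*(-⅖)) + 5) = 36*((15 + ⅖) + 5) = 36*(77/5 + 5) = 36*(102/5) = 3672/5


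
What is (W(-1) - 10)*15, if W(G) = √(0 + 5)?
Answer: -150 + 15*√5 ≈ -116.46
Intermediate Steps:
W(G) = √5
(W(-1) - 10)*15 = (√5 - 10)*15 = (-10 + √5)*15 = -150 + 15*√5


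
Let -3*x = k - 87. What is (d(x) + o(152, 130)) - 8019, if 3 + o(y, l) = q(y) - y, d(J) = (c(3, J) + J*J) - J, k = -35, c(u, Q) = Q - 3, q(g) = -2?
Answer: -58727/9 ≈ -6525.2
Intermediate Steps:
c(u, Q) = -3 + Q
x = 122/3 (x = -(-35 - 87)/3 = -⅓*(-122) = 122/3 ≈ 40.667)
d(J) = -3 + J² (d(J) = ((-3 + J) + J*J) - J = ((-3 + J) + J²) - J = (-3 + J + J²) - J = -3 + J²)
o(y, l) = -5 - y (o(y, l) = -3 + (-2 - y) = -5 - y)
(d(x) + o(152, 130)) - 8019 = ((-3 + (122/3)²) + (-5 - 1*152)) - 8019 = ((-3 + 14884/9) + (-5 - 152)) - 8019 = (14857/9 - 157) - 8019 = 13444/9 - 8019 = -58727/9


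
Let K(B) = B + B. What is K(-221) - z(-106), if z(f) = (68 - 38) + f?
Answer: -366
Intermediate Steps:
K(B) = 2*B
z(f) = 30 + f
K(-221) - z(-106) = 2*(-221) - (30 - 106) = -442 - 1*(-76) = -442 + 76 = -366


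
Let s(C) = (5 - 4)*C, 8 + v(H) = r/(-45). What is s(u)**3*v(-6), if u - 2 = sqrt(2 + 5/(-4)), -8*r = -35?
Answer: -14575/144 - 9911*sqrt(3)/192 ≈ -190.62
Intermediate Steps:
r = 35/8 (r = -1/8*(-35) = 35/8 ≈ 4.3750)
v(H) = -583/72 (v(H) = -8 + (35/8)/(-45) = -8 + (35/8)*(-1/45) = -8 - 7/72 = -583/72)
u = 2 + sqrt(3)/2 (u = 2 + sqrt(2 + 5/(-4)) = 2 + sqrt(2 + 5*(-1/4)) = 2 + sqrt(2 - 5/4) = 2 + sqrt(3/4) = 2 + sqrt(3)/2 ≈ 2.8660)
s(C) = C (s(C) = 1*C = C)
s(u)**3*v(-6) = (2 + sqrt(3)/2)**3*(-583/72) = -583*(2 + sqrt(3)/2)**3/72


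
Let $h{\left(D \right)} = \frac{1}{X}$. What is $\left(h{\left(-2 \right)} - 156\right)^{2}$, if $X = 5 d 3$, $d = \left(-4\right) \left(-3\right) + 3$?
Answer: $\frac{1231939801}{50625} \approx 24335.0$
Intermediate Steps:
$d = 15$ ($d = 12 + 3 = 15$)
$X = 225$ ($X = 5 \cdot 15 \cdot 3 = 75 \cdot 3 = 225$)
$h{\left(D \right)} = \frac{1}{225}$
$\left(h{\left(-2 \right)} - 156\right)^{2} = \left(\frac{1}{225} - 156\right)^{2} = \left(- \frac{35099}{225}\right)^{2} = \frac{1231939801}{50625}$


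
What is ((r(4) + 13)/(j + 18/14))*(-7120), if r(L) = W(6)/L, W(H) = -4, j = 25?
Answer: -74760/23 ≈ -3250.4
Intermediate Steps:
r(L) = -4/L
((r(4) + 13)/(j + 18/14))*(-7120) = ((-4/4 + 13)/(25 + 18/14))*(-7120) = ((-4*¼ + 13)/(25 + 18*(1/14)))*(-7120) = ((-1 + 13)/(25 + 9/7))*(-7120) = (12/(184/7))*(-7120) = (12*(7/184))*(-7120) = (21/46)*(-7120) = -74760/23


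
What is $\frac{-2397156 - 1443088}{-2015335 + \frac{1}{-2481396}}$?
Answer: $\frac{9529166100624}{5000844207661} \approx 1.9055$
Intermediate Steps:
$\frac{-2397156 - 1443088}{-2015335 + \frac{1}{-2481396}} = - \frac{3840244}{-2015335 - \frac{1}{2481396}} = - \frac{3840244}{- \frac{5000844207661}{2481396}} = \left(-3840244\right) \left(- \frac{2481396}{5000844207661}\right) = \frac{9529166100624}{5000844207661}$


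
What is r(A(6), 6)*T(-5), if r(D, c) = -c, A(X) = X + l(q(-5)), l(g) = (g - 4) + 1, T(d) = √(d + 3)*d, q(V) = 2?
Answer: 30*I*√2 ≈ 42.426*I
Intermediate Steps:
T(d) = d*√(3 + d) (T(d) = √(3 + d)*d = d*√(3 + d))
l(g) = -3 + g (l(g) = (-4 + g) + 1 = -3 + g)
A(X) = -1 + X (A(X) = X + (-3 + 2) = X - 1 = -1 + X)
r(A(6), 6)*T(-5) = (-1*6)*(-5*√(3 - 5)) = -(-30)*√(-2) = -(-30)*I*√2 = 30*I*√2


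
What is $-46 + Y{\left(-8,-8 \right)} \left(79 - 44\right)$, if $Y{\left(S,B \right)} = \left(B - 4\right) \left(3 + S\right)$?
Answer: $2054$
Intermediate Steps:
$Y{\left(S,B \right)} = \left(-4 + B\right) \left(3 + S\right)$
$-46 + Y{\left(-8,-8 \right)} \left(79 - 44\right) = -46 + \left(-12 - -32 + 3 \left(-8\right) - -64\right) \left(79 - 44\right) = -46 + \left(-12 + 32 - 24 + 64\right) 35 = -46 + 60 \cdot 35 = -46 + 2100 = 2054$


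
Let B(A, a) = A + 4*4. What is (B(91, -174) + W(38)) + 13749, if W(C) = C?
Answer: 13894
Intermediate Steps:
B(A, a) = 16 + A (B(A, a) = A + 16 = 16 + A)
(B(91, -174) + W(38)) + 13749 = ((16 + 91) + 38) + 13749 = (107 + 38) + 13749 = 145 + 13749 = 13894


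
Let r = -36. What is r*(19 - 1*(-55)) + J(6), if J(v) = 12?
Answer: -2652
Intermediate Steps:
r*(19 - 1*(-55)) + J(6) = -36*(19 - 1*(-55)) + 12 = -36*(19 + 55) + 12 = -36*74 + 12 = -2664 + 12 = -2652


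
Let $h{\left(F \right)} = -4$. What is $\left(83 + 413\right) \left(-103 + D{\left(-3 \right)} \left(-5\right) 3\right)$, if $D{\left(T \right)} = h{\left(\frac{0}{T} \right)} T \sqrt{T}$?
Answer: $-51088 - 89280 i \sqrt{3} \approx -51088.0 - 1.5464 \cdot 10^{5} i$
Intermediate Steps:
$D{\left(T \right)} = - 4 T^{\frac{3}{2}}$ ($D{\left(T \right)} = - 4 T \sqrt{T} = - 4 T^{\frac{3}{2}}$)
$\left(83 + 413\right) \left(-103 + D{\left(-3 \right)} \left(-5\right) 3\right) = \left(83 + 413\right) \left(-103 + - 4 \left(-3\right)^{\frac{3}{2}} \left(-5\right) 3\right) = 496 \left(-103 + - 4 \left(- 3 i \sqrt{3}\right) \left(-5\right) 3\right) = 496 \left(-103 + 12 i \sqrt{3} \left(-5\right) 3\right) = 496 \left(-103 + - 60 i \sqrt{3} \cdot 3\right) = 496 \left(-103 - 180 i \sqrt{3}\right) = -51088 - 89280 i \sqrt{3}$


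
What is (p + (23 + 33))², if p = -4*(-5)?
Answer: 5776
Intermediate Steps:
p = 20
(p + (23 + 33))² = (20 + (23 + 33))² = (20 + 56)² = 76² = 5776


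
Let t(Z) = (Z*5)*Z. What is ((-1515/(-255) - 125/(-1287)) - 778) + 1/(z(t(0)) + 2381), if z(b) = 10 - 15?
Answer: -405353779/525096 ≈ -771.96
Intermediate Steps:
t(Z) = 5*Z**2 (t(Z) = (5*Z)*Z = 5*Z**2)
z(b) = -5
((-1515/(-255) - 125/(-1287)) - 778) + 1/(z(t(0)) + 2381) = ((-1515/(-255) - 125/(-1287)) - 778) + 1/(-5 + 2381) = ((-1515*(-1/255) - 125*(-1/1287)) - 778) + 1/2376 = ((101/17 + 125/1287) - 778) + 1/2376 = (132112/21879 - 778) + 1/2376 = -16889750/21879 + 1/2376 = -405353779/525096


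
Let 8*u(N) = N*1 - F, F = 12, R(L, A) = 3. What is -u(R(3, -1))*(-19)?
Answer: -171/8 ≈ -21.375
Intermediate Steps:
u(N) = -3/2 + N/8 (u(N) = (N*1 - 1*12)/8 = (N - 12)/8 = (-12 + N)/8 = -3/2 + N/8)
-u(R(3, -1))*(-19) = -(-3/2 + (⅛)*3)*(-19) = -(-3/2 + 3/8)*(-19) = -(-9)*(-19)/8 = -1*171/8 = -171/8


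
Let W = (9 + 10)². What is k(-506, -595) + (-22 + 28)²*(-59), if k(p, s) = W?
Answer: -1763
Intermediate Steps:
W = 361 (W = 19² = 361)
k(p, s) = 361
k(-506, -595) + (-22 + 28)²*(-59) = 361 + (-22 + 28)²*(-59) = 361 + 6²*(-59) = 361 + 36*(-59) = 361 - 2124 = -1763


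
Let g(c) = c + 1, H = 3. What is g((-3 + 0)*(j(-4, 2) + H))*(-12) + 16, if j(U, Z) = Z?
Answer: 184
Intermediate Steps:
g(c) = 1 + c
g((-3 + 0)*(j(-4, 2) + H))*(-12) + 16 = (1 + (-3 + 0)*(2 + 3))*(-12) + 16 = (1 - 3*5)*(-12) + 16 = (1 - 15)*(-12) + 16 = -14*(-12) + 16 = 168 + 16 = 184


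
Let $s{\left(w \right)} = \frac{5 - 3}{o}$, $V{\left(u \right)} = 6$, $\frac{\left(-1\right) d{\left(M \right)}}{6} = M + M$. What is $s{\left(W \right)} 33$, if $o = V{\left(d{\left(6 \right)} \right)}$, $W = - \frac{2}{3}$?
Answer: $11$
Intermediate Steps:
$d{\left(M \right)} = - 12 M$ ($d{\left(M \right)} = - 6 \left(M + M\right) = - 6 \cdot 2 M = - 12 M$)
$W = - \frac{2}{3}$ ($W = \left(-2\right) \frac{1}{3} = - \frac{2}{3} \approx -0.66667$)
$o = 6$
$s{\left(w \right)} = \frac{1}{3}$ ($s{\left(w \right)} = \frac{5 - 3}{6} = \left(5 - 3\right) \frac{1}{6} = 2 \cdot \frac{1}{6} = \frac{1}{3}$)
$s{\left(W \right)} 33 = \frac{1}{3} \cdot 33 = 11$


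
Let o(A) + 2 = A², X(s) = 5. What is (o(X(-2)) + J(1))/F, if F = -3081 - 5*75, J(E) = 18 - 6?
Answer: -35/3456 ≈ -0.010127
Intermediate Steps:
J(E) = 12
F = -3456 (F = -3081 - 375 = -3456)
o(A) = -2 + A²
(o(X(-2)) + J(1))/F = ((-2 + 5²) + 12)/(-3456) = ((-2 + 25) + 12)*(-1/3456) = (23 + 12)*(-1/3456) = 35*(-1/3456) = -35/3456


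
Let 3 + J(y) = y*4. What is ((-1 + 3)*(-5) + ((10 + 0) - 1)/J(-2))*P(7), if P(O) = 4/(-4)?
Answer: 119/11 ≈ 10.818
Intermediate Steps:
J(y) = -3 + 4*y (J(y) = -3 + y*4 = -3 + 4*y)
P(O) = -1 (P(O) = 4*(-1/4) = -1)
((-1 + 3)*(-5) + ((10 + 0) - 1)/J(-2))*P(7) = ((-1 + 3)*(-5) + ((10 + 0) - 1)/(-3 + 4*(-2)))*(-1) = (2*(-5) + (10 - 1)/(-3 - 8))*(-1) = (-10 + 9/(-11))*(-1) = (-10 + 9*(-1/11))*(-1) = (-10 - 9/11)*(-1) = -119/11*(-1) = 119/11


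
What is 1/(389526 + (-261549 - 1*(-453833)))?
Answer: 1/581810 ≈ 1.7188e-6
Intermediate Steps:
1/(389526 + (-261549 - 1*(-453833))) = 1/(389526 + (-261549 + 453833)) = 1/(389526 + 192284) = 1/581810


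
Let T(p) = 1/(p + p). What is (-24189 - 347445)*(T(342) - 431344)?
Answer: 18274438893005/114 ≈ 1.6030e+11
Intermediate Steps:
T(p) = 1/(2*p)
(-24189 - 347445)*(T(342) - 431344) = (-24189 - 347445)*((1/2)/342 - 431344) = -371634*((1/2)*(1/342) - 431344) = -371634*(1/684 - 431344) = -371634*(-295039295/684) = 18274438893005/114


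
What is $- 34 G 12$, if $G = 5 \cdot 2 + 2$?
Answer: $-4896$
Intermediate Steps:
$G = 12$ ($G = 10 + 2 = 12$)
$- 34 G 12 = \left(-34\right) 12 \cdot 12 = \left(-408\right) 12 = -4896$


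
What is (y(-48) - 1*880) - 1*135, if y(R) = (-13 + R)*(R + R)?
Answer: 4841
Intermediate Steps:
y(R) = 2*R*(-13 + R) (y(R) = (-13 + R)*(2*R) = 2*R*(-13 + R))
(y(-48) - 1*880) - 1*135 = (2*(-48)*(-13 - 48) - 1*880) - 1*135 = (2*(-48)*(-61) - 880) - 135 = (5856 - 880) - 135 = 4976 - 135 = 4841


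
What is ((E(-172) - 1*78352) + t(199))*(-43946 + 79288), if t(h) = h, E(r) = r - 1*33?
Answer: -2769328436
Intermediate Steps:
E(r) = -33 + r (E(r) = r - 33 = -33 + r)
((E(-172) - 1*78352) + t(199))*(-43946 + 79288) = (((-33 - 172) - 1*78352) + 199)*(-43946 + 79288) = ((-205 - 78352) + 199)*35342 = (-78557 + 199)*35342 = -78358*35342 = -2769328436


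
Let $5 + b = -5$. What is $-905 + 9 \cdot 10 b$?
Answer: $-1805$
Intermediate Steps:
$b = -10$ ($b = -5 - 5 = -10$)
$-905 + 9 \cdot 10 b = -905 + 9 \cdot 10 \left(-10\right) = -905 + 90 \left(-10\right) = -905 - 900 = -1805$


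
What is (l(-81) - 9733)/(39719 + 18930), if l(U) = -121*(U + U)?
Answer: 9869/58649 ≈ 0.16827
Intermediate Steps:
l(U) = -242*U
(l(-81) - 9733)/(39719 + 18930) = (-242*(-81) - 9733)/(39719 + 18930) = (19602 - 9733)/58649 = 9869*(1/58649) = 9869/58649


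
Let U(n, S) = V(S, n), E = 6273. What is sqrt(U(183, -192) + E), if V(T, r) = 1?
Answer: sqrt(6274) ≈ 79.209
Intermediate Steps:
U(n, S) = 1
sqrt(U(183, -192) + E) = sqrt(1 + 6273) = sqrt(6274)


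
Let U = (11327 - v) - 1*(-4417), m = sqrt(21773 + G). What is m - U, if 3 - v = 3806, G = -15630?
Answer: -19547 + sqrt(6143) ≈ -19469.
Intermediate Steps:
v = -3803 (v = 3 - 1*3806 = 3 - 3806 = -3803)
m = sqrt(6143) (m = sqrt(21773 - 15630) = sqrt(6143) ≈ 78.377)
U = 19547 (U = (11327 - 1*(-3803)) - 1*(-4417) = (11327 + 3803) + 4417 = 15130 + 4417 = 19547)
m - U = sqrt(6143) - 1*19547 = sqrt(6143) - 19547 = -19547 + sqrt(6143)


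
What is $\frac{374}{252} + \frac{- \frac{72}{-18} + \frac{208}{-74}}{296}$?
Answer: $\frac{128348}{86247} \approx 1.4881$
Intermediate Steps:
$\frac{374}{252} + \frac{- \frac{72}{-18} + \frac{208}{-74}}{296} = 374 \cdot \frac{1}{252} + \left(\left(-72\right) \left(- \frac{1}{18}\right) + 208 \left(- \frac{1}{74}\right)\right) \frac{1}{296} = \frac{187}{126} + \left(4 - \frac{104}{37}\right) \frac{1}{296} = \frac{187}{126} + \frac{44}{37} \cdot \frac{1}{296} = \frac{187}{126} + \frac{11}{2738} = \frac{128348}{86247}$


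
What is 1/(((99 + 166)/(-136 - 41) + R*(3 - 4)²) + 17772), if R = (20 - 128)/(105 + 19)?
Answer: 5487/97501970 ≈ 5.6276e-5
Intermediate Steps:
R = -27/31 (R = -108/124 = -108*1/124 = -27/31 ≈ -0.87097)
1/(((99 + 166)/(-136 - 41) + R*(3 - 4)²) + 17772) = 1/(((99 + 166)/(-136 - 41) - 27*(3 - 4)²/31) + 17772) = 1/((265/(-177) - 27/31*(-1)²) + 17772) = 1/((265*(-1/177) - 27/31*1) + 17772) = 1/((-265/177 - 27/31) + 17772) = 1/(-12994/5487 + 17772) = 1/(97501970/5487) = 5487/97501970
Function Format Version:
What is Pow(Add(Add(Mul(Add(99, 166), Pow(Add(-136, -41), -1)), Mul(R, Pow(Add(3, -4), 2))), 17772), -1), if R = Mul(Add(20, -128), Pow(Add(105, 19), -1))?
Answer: Rational(5487, 97501970) ≈ 5.6276e-5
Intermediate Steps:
R = Rational(-27, 31) (R = Mul(-108, Pow(124, -1)) = Mul(-108, Rational(1, 124)) = Rational(-27, 31) ≈ -0.87097)
Pow(Add(Add(Mul(Add(99, 166), Pow(Add(-136, -41), -1)), Mul(R, Pow(Add(3, -4), 2))), 17772), -1) = Pow(Add(Add(Mul(Add(99, 166), Pow(Add(-136, -41), -1)), Mul(Rational(-27, 31), Pow(Add(3, -4), 2))), 17772), -1) = Pow(Add(Add(Mul(265, Pow(-177, -1)), Mul(Rational(-27, 31), Pow(-1, 2))), 17772), -1) = Pow(Add(Add(Mul(265, Rational(-1, 177)), Mul(Rational(-27, 31), 1)), 17772), -1) = Pow(Add(Add(Rational(-265, 177), Rational(-27, 31)), 17772), -1) = Pow(Add(Rational(-12994, 5487), 17772), -1) = Pow(Rational(97501970, 5487), -1) = Rational(5487, 97501970)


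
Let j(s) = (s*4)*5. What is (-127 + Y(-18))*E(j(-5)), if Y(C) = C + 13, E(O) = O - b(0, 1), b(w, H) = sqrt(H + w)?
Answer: 13332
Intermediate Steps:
j(s) = 20*s (j(s) = (4*s)*5 = 20*s)
E(O) = -1 + O (E(O) = O - sqrt(1 + 0) = O - sqrt(1) = O - 1*1 = O - 1 = -1 + O)
Y(C) = 13 + C
(-127 + Y(-18))*E(j(-5)) = (-127 + (13 - 18))*(-1 + 20*(-5)) = (-127 - 5)*(-1 - 100) = -132*(-101) = 13332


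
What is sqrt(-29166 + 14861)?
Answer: I*sqrt(14305) ≈ 119.6*I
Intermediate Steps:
sqrt(-29166 + 14861) = sqrt(-14305) = I*sqrt(14305)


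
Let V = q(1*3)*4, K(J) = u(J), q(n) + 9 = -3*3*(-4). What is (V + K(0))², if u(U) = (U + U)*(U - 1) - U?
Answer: 11664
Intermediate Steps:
u(U) = -U + 2*U*(-1 + U) (u(U) = (2*U)*(-1 + U) - U = 2*U*(-1 + U) - U = -U + 2*U*(-1 + U))
q(n) = 27 (q(n) = -9 - 3*3*(-4) = -9 - 9*(-4) = -9 + 36 = 27)
K(J) = J*(-3 + 2*J)
V = 108 (V = 27*4 = 108)
(V + K(0))² = (108 + 0*(-3 + 2*0))² = (108 + 0*(-3 + 0))² = (108 + 0*(-3))² = (108 + 0)² = 108² = 11664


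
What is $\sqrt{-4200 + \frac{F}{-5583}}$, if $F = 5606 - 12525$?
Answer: $\frac{i \sqrt{130874905023}}{5583} \approx 64.798 i$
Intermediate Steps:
$F = -6919$ ($F = 5606 - 12525 = -6919$)
$\sqrt{-4200 + \frac{F}{-5583}} = \sqrt{-4200 - \frac{6919}{-5583}} = \sqrt{-4200 - - \frac{6919}{5583}} = \sqrt{-4200 + \frac{6919}{5583}} = \sqrt{- \frac{23441681}{5583}} = \frac{i \sqrt{130874905023}}{5583}$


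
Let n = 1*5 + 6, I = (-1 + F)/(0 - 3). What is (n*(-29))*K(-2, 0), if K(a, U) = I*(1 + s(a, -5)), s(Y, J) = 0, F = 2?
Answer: 319/3 ≈ 106.33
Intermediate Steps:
I = -1/3 (I = (-1 + 2)/(0 - 3) = 1/(-3) = 1*(-1/3) = -1/3 ≈ -0.33333)
K(a, U) = -1/3 (K(a, U) = -(1 + 0)/3 = -1/3*1 = -1/3)
n = 11 (n = 5 + 6 = 11)
(n*(-29))*K(-2, 0) = (11*(-29))*(-1/3) = -319*(-1/3) = 319/3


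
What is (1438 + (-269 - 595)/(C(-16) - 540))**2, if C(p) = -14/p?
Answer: 38551755508036/18601969 ≈ 2.0725e+6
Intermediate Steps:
(1438 + (-269 - 595)/(C(-16) - 540))**2 = (1438 + (-269 - 595)/(-14/(-16) - 540))**2 = (1438 - 864/(-14*(-1/16) - 540))**2 = (1438 - 864/(7/8 - 540))**2 = (1438 - 864/(-4313/8))**2 = (1438 - 864*(-8/4313))**2 = (1438 + 6912/4313)**2 = (6209006/4313)**2 = 38551755508036/18601969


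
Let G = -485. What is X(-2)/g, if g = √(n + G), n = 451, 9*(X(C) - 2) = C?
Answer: -8*I*√34/153 ≈ -0.30489*I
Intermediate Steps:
X(C) = 2 + C/9
g = I*√34 (g = √(451 - 485) = √(-34) = I*√34 ≈ 5.8309*I)
X(-2)/g = (2 + (⅑)*(-2))/((I*√34)) = (-I*√34/34)*(2 - 2/9) = -I*√34/34*(16/9) = -8*I*√34/153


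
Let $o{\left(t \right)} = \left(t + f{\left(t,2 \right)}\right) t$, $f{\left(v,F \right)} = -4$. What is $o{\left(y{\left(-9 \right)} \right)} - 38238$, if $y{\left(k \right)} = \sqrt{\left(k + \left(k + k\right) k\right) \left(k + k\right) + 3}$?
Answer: $-40989 - 4 i \sqrt{2751} \approx -40989.0 - 209.8 i$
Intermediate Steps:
$y{\left(k \right)} = \sqrt{3 + 2 k \left(k + 2 k^{2}\right)}$ ($y{\left(k \right)} = \sqrt{\left(k + 2 k k\right) 2 k + 3} = \sqrt{\left(k + 2 k^{2}\right) 2 k + 3} = \sqrt{2 k \left(k + 2 k^{2}\right) + 3} = \sqrt{3 + 2 k \left(k + 2 k^{2}\right)}$)
$o{\left(t \right)} = t \left(-4 + t\right)$ ($o{\left(t \right)} = \left(t - 4\right) t = \left(-4 + t\right) t = t \left(-4 + t\right)$)
$o{\left(y{\left(-9 \right)} \right)} - 38238 = \sqrt{3 + 2 \left(-9\right)^{2} + 4 \left(-9\right)^{3}} \left(-4 + \sqrt{3 + 2 \left(-9\right)^{2} + 4 \left(-9\right)^{3}}\right) - 38238 = \sqrt{3 + 2 \cdot 81 + 4 \left(-729\right)} \left(-4 + \sqrt{3 + 2 \cdot 81 + 4 \left(-729\right)}\right) - 38238 = \sqrt{3 + 162 - 2916} \left(-4 + \sqrt{3 + 162 - 2916}\right) - 38238 = \sqrt{-2751} \left(-4 + \sqrt{-2751}\right) - 38238 = i \sqrt{2751} \left(-4 + i \sqrt{2751}\right) - 38238 = -38238 + i \sqrt{2751} \left(-4 + i \sqrt{2751}\right)$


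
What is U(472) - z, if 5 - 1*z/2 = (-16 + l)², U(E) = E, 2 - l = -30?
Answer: 974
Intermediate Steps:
l = 32 (l = 2 - 1*(-30) = 2 + 30 = 32)
z = -502 (z = 10 - 2*(-16 + 32)² = 10 - 2*16² = 10 - 2*256 = 10 - 512 = -502)
U(472) - z = 472 - 1*(-502) = 472 + 502 = 974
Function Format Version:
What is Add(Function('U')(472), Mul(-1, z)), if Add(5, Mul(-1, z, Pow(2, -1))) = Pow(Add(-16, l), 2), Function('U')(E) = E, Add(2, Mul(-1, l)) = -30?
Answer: 974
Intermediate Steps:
l = 32 (l = Add(2, Mul(-1, -30)) = Add(2, 30) = 32)
z = -502 (z = Add(10, Mul(-2, Pow(Add(-16, 32), 2))) = Add(10, Mul(-2, Pow(16, 2))) = Add(10, Mul(-2, 256)) = Add(10, -512) = -502)
Add(Function('U')(472), Mul(-1, z)) = Add(472, Mul(-1, -502)) = Add(472, 502) = 974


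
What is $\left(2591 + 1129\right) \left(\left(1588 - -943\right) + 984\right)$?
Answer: $13075800$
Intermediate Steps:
$\left(2591 + 1129\right) \left(\left(1588 - -943\right) + 984\right) = 3720 \left(\left(1588 + 943\right) + 984\right) = 3720 \left(2531 + 984\right) = 3720 \cdot 3515 = 13075800$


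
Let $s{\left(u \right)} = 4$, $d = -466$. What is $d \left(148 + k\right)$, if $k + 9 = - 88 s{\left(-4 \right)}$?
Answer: $99258$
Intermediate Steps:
$k = -361$ ($k = -9 - 352 = -361$)
$d \left(148 + k\right) = - 466 \left(148 - 361\right) = \left(-466\right) \left(-213\right) = 99258$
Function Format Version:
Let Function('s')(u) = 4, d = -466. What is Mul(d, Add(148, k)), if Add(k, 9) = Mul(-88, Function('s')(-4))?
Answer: 99258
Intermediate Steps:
k = -361 (k = Add(-9, Mul(-88, 4)) = Add(-9, -352) = -361)
Mul(d, Add(148, k)) = Mul(-466, Add(148, -361)) = Mul(-466, -213) = 99258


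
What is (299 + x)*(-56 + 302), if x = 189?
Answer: 120048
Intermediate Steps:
(299 + x)*(-56 + 302) = (299 + 189)*(-56 + 302) = 488*246 = 120048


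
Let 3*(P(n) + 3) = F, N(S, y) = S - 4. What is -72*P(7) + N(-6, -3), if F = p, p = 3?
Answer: 134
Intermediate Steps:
F = 3
N(S, y) = -4 + S
P(n) = -2 (P(n) = -3 + (1/3)*3 = -3 + 1 = -2)
-72*P(7) + N(-6, -3) = -72*(-2) + (-4 - 6) = 144 - 10 = 134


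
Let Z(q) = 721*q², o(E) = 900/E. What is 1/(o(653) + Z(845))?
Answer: 653/336172253225 ≈ 1.9425e-9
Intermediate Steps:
1/(o(653) + Z(845)) = 1/(900/653 + 721*845²) = 1/(900*(1/653) + 721*714025) = 1/(900/653 + 514812025) = 1/(336172253225/653) = 653/336172253225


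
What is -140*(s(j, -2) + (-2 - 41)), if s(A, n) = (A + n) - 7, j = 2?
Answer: 7000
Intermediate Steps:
s(A, n) = -7 + A + n
-140*(s(j, -2) + (-2 - 41)) = -140*((-7 + 2 - 2) + (-2 - 41)) = -140*(-7 - 43) = -140*(-50) = 7000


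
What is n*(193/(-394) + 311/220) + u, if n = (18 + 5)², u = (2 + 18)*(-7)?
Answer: 15111973/43340 ≈ 348.68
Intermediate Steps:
u = -140 (u = 20*(-7) = -140)
n = 529 (n = 23² = 529)
n*(193/(-394) + 311/220) + u = 529*(193/(-394) + 311/220) - 140 = 529*(193*(-1/394) + 311*(1/220)) - 140 = 529*(-193/394 + 311/220) - 140 = 529*(40037/43340) - 140 = 21179573/43340 - 140 = 15111973/43340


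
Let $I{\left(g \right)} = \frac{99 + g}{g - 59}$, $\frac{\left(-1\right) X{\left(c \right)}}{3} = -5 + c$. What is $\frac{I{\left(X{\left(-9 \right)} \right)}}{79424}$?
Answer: $- \frac{141}{1350208} \approx -0.00010443$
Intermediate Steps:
$X{\left(c \right)} = 15 - 3 c$ ($X{\left(c \right)} = - 3 \left(-5 + c\right) = 15 - 3 c$)
$I{\left(g \right)} = \frac{99 + g}{-59 + g}$
$\frac{I{\left(X{\left(-9 \right)} \right)}}{79424} = \frac{\frac{1}{-59 + \left(15 - -27\right)} \left(99 + \left(15 - -27\right)\right)}{79424} = \frac{99 + \left(15 + 27\right)}{-59 + \left(15 + 27\right)} \frac{1}{79424} = \frac{99 + 42}{-59 + 42} \cdot \frac{1}{79424} = \frac{1}{-17} \cdot 141 \cdot \frac{1}{79424} = \left(- \frac{1}{17}\right) 141 \cdot \frac{1}{79424} = \left(- \frac{141}{17}\right) \frac{1}{79424} = - \frac{141}{1350208}$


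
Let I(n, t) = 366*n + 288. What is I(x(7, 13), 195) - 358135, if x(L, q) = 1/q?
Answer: -4651645/13 ≈ -3.5782e+5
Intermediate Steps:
I(n, t) = 288 + 366*n
I(x(7, 13), 195) - 358135 = (288 + 366/13) - 358135 = 4110/13 - 358135 = -4651645/13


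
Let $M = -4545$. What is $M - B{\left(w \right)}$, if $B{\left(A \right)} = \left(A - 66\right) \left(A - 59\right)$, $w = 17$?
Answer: $-6603$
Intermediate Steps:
$B{\left(A \right)} = \left(-66 + A\right) \left(-59 + A\right)$
$M - B{\left(w \right)} = -4545 - \left(3894 + 17^{2} - 2125\right) = -4545 - \left(3894 + 289 - 2125\right) = -4545 - 2058 = -6603$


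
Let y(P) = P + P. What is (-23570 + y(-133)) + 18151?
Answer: -5685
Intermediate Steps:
y(P) = 2*P
(-23570 + y(-133)) + 18151 = (-23570 + 2*(-133)) + 18151 = (-23570 - 266) + 18151 = -23836 + 18151 = -5685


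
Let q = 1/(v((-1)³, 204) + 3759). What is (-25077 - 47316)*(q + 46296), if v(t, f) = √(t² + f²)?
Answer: -47217576519925479/14088464 + 72393*√41617/14088464 ≈ -3.3515e+9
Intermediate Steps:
v(t, f) = √(f² + t²)
q = 1/(3759 + √41617) (q = 1/(√(204² + ((-1)³)²) + 3759) = 1/(√(41616 + (-1)²) + 3759) = 1/(√(41616 + 1) + 3759) = 1/(√41617 + 3759) = 1/(3759 + √41617) ≈ 0.00025233)
(-25077 - 47316)*(q + 46296) = (-25077 - 47316)*((3759/14088464 - √41617/14088464) + 46296) = -72393*(652239533103/14088464 - √41617/14088464) = -47217576519925479/14088464 + 72393*√41617/14088464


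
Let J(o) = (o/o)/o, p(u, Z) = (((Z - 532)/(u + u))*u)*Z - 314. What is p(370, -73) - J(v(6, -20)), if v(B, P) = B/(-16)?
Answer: 130627/6 ≈ 21771.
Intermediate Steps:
p(u, Z) = -314 + Z*(-266 + Z/2) (p(u, Z) = (((-532 + Z)/((2*u)))*u)*Z - 314 = (((-532 + Z)*(1/(2*u)))*u)*Z - 314 = (((-532 + Z)/(2*u))*u)*Z - 314 = (-266 + Z/2)*Z - 314 = Z*(-266 + Z/2) - 314 = -314 + Z*(-266 + Z/2))
v(B, P) = -B/16 (v(B, P) = B*(-1/16) = -B/16)
J(o) = 1/o
p(370, -73) - J(v(6, -20)) = (-314 + (½)*(-73)² - 266*(-73)) - 1/((-1/16*6)) = (-314 + (½)*5329 + 19418) - 1/(-3/8) = (-314 + 5329/2 + 19418) - 1*(-8/3) = 43537/2 + 8/3 = 130627/6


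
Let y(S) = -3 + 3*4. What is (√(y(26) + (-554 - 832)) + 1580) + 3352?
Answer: 4932 + 9*I*√17 ≈ 4932.0 + 37.108*I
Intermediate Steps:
y(S) = 9 (y(S) = -3 + 12 = 9)
(√(y(26) + (-554 - 832)) + 1580) + 3352 = (√(9 + (-554 - 832)) + 1580) + 3352 = (√(9 - 1386) + 1580) + 3352 = (√(-1377) + 1580) + 3352 = (9*I*√17 + 1580) + 3352 = (1580 + 9*I*√17) + 3352 = 4932 + 9*I*√17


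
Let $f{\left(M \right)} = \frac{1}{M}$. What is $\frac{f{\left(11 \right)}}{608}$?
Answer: $\frac{1}{6688} \approx 0.00014952$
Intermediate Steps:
$\frac{f{\left(11 \right)}}{608} = \frac{1}{11 \cdot 608} = \frac{1}{11} \cdot \frac{1}{608} = \frac{1}{6688}$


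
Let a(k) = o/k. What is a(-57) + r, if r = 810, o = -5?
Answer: 46175/57 ≈ 810.09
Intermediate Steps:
a(k) = -5/k
a(-57) + r = -5/(-57) + 810 = -5*(-1/57) + 810 = 5/57 + 810 = 46175/57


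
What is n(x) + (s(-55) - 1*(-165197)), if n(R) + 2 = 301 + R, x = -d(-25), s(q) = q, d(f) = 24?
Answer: 165417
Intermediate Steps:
x = -24 (x = -1*24 = -24)
n(R) = 299 + R (n(R) = -2 + (301 + R) = 299 + R)
n(x) + (s(-55) - 1*(-165197)) = (299 - 24) + (-55 - 1*(-165197)) = 275 + (-55 + 165197) = 275 + 165142 = 165417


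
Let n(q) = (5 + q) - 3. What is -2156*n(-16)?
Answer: 30184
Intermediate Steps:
n(q) = 2 + q
-2156*n(-16) = -2156*(2 - 16) = -2156*(-14) = 30184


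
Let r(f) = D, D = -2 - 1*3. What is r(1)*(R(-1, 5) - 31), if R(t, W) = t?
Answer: 160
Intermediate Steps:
D = -5 (D = -2 - 3 = -5)
r(f) = -5
r(1)*(R(-1, 5) - 31) = -5*(-1 - 31) = -5*(-32) = 160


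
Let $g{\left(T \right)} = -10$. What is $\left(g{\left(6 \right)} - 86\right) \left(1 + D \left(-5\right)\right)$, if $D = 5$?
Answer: $2304$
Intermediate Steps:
$\left(g{\left(6 \right)} - 86\right) \left(1 + D \left(-5\right)\right) = \left(-10 - 86\right) \left(1 + 5 \left(-5\right)\right) = - 96 \left(1 - 25\right) = \left(-96\right) \left(-24\right) = 2304$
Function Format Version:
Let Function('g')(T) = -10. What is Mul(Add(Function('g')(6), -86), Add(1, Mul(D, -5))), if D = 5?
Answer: 2304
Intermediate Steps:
Mul(Add(Function('g')(6), -86), Add(1, Mul(D, -5))) = Mul(Add(-10, -86), Add(1, Mul(5, -5))) = Mul(-96, Add(1, -25)) = Mul(-96, -24) = 2304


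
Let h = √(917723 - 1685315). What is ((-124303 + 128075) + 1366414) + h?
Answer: 1370186 + 6*I*√21322 ≈ 1.3702e+6 + 876.12*I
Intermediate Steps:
h = 6*I*√21322 (h = √(-767592) = 6*I*√21322 ≈ 876.12*I)
((-124303 + 128075) + 1366414) + h = ((-124303 + 128075) + 1366414) + 6*I*√21322 = (3772 + 1366414) + 6*I*√21322 = 1370186 + 6*I*√21322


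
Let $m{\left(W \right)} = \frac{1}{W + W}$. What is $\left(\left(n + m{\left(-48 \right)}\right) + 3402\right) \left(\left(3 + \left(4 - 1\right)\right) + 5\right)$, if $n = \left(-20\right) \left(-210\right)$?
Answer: $\frac{8027701}{96} \approx 83622.0$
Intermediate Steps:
$n = 4200$
$m{\left(W \right)} = \frac{1}{2 W}$
$\left(\left(n + m{\left(-48 \right)}\right) + 3402\right) \left(\left(3 + \left(4 - 1\right)\right) + 5\right) = \left(\left(4200 + \frac{1}{2 \left(-48\right)}\right) + 3402\right) \left(\left(3 + \left(4 - 1\right)\right) + 5\right) = \left(\left(4200 + \frac{1}{2} \left(- \frac{1}{48}\right)\right) + 3402\right) \left(\left(3 + \left(4 - 1\right)\right) + 5\right) = \left(\left(4200 - \frac{1}{96}\right) + 3402\right) \left(\left(3 + 3\right) + 5\right) = \left(\frac{403199}{96} + 3402\right) \left(6 + 5\right) = \frac{729791}{96} \cdot 11 = \frac{8027701}{96}$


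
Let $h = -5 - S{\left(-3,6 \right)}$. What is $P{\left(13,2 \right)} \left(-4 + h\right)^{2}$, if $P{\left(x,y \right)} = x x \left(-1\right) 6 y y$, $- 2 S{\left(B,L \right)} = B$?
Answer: $-447174$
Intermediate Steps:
$S{\left(B,L \right)} = - \frac{B}{2}$
$h = - \frac{13}{2}$ ($h = -5 - \left(- \frac{1}{2}\right) \left(-3\right) = -5 - \frac{3}{2} = - \frac{13}{2} \approx -6.5$)
$P{\left(x,y \right)} = - 6 x^{2} y^{2}$ ($P{\left(x,y \right)} = x - x 6 y y = x \left(- 6 x\right) y y = - 6 x^{2} y y = - 6 y x^{2} y = - 6 x^{2} y^{2}$)
$P{\left(13,2 \right)} \left(-4 + h\right)^{2} = - 6 \cdot 13^{2} \cdot 2^{2} \left(-4 - \frac{13}{2}\right)^{2} = \left(-6\right) 169 \cdot 4 \left(- \frac{21}{2}\right)^{2} = \left(-4056\right) \frac{441}{4} = -447174$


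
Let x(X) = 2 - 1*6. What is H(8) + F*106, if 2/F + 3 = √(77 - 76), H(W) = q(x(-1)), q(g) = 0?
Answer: -106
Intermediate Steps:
x(X) = -4 (x(X) = 2 - 6 = -4)
H(W) = 0
F = -1 (F = 2/(-3 + √(77 - 76)) = 2/(-3 + √1) = 2/(-3 + 1) = 2/(-2) = 2*(-½) = -1)
H(8) + F*106 = 0 - 1*106 = 0 - 106 = -106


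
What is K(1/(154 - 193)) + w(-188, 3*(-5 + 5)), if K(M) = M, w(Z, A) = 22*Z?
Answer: -161305/39 ≈ -4136.0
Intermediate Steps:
K(1/(154 - 193)) + w(-188, 3*(-5 + 5)) = 1/(154 - 193) + 22*(-188) = 1/(-39) - 4136 = -1/39 - 4136 = -161305/39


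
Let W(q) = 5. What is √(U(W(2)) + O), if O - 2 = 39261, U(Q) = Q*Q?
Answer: 2*√9822 ≈ 198.21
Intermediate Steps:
U(Q) = Q²
O = 39263 (O = 2 + 39261 = 39263)
√(U(W(2)) + O) = √(5² + 39263) = √(25 + 39263) = √39288 = 2*√9822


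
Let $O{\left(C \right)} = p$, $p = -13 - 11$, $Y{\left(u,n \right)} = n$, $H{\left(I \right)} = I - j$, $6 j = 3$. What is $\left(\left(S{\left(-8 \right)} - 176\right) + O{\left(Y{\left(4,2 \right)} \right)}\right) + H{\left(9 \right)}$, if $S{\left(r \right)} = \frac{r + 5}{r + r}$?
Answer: $- \frac{3061}{16} \approx -191.31$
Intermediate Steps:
$j = \frac{1}{2}$ ($j = \frac{1}{6} \cdot 3 = \frac{1}{2} \approx 0.5$)
$H{\left(I \right)} = - \frac{1}{2} + I$ ($H{\left(I \right)} = I - \frac{1}{2} = - \frac{1}{2} + I$)
$S{\left(r \right)} = \frac{5 + r}{2 r}$
$p = -24$ ($p = -13 - 11 = -24$)
$O{\left(C \right)} = -24$
$\left(\left(S{\left(-8 \right)} - 176\right) + O{\left(Y{\left(4,2 \right)} \right)}\right) + H{\left(9 \right)} = \left(\left(\frac{5 - 8}{2 \left(-8\right)} - 176\right) - 24\right) + \left(- \frac{1}{2} + 9\right) = \left(\left(\frac{1}{2} \left(- \frac{1}{8}\right) \left(-3\right) - 176\right) - 24\right) + \frac{17}{2} = \left(\left(\frac{3}{16} - 176\right) - 24\right) + \frac{17}{2} = \left(- \frac{2813}{16} - 24\right) + \frac{17}{2} = - \frac{3197}{16} + \frac{17}{2} = - \frac{3061}{16}$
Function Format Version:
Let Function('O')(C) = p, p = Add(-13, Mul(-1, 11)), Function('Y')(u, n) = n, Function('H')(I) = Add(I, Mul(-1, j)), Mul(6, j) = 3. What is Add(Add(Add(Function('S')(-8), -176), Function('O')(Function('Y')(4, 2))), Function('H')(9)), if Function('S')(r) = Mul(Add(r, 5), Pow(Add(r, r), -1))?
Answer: Rational(-3061, 16) ≈ -191.31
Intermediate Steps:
j = Rational(1, 2) (j = Mul(Rational(1, 6), 3) = Rational(1, 2) ≈ 0.50000)
Function('H')(I) = Add(Rational(-1, 2), I) (Function('H')(I) = Add(I, Mul(-1, Rational(1, 2))) = Add(I, Rational(-1, 2)) = Add(Rational(-1, 2), I))
Function('S')(r) = Mul(Rational(1, 2), Pow(r, -1), Add(5, r)) (Function('S')(r) = Mul(Add(5, r), Pow(Mul(2, r), -1)) = Mul(Add(5, r), Mul(Rational(1, 2), Pow(r, -1))) = Mul(Rational(1, 2), Pow(r, -1), Add(5, r)))
p = -24 (p = Add(-13, -11) = -24)
Function('O')(C) = -24
Add(Add(Add(Function('S')(-8), -176), Function('O')(Function('Y')(4, 2))), Function('H')(9)) = Add(Add(Add(Mul(Rational(1, 2), Pow(-8, -1), Add(5, -8)), -176), -24), Add(Rational(-1, 2), 9)) = Add(Add(Add(Mul(Rational(1, 2), Rational(-1, 8), -3), -176), -24), Rational(17, 2)) = Add(Add(Add(Rational(3, 16), -176), -24), Rational(17, 2)) = Add(Add(Rational(-2813, 16), -24), Rational(17, 2)) = Add(Rational(-3197, 16), Rational(17, 2)) = Rational(-3061, 16)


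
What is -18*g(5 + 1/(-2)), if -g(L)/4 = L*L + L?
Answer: 1782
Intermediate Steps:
g(L) = -4*L - 4*L**2 (g(L) = -4*(L*L + L) = -4*(L**2 + L) = -4*(L + L**2) = -4*L - 4*L**2)
-18*g(5 + 1/(-2)) = -(-72)*(5 + 1/(-2))*(1 + (5 + 1/(-2))) = -(-72)*(5 + 1*(-1/2))*(1 + (5 + 1*(-1/2))) = -(-72)*(5 - 1/2)*(1 + (5 - 1/2)) = -(-72)*9*(1 + 9/2)/2 = -(-72)*9*11/(2*2) = -18*(-99) = 1782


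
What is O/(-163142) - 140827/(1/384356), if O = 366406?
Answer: -4415250813632455/81571 ≈ -5.4128e+10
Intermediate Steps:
O/(-163142) - 140827/(1/384356) = 366406/(-163142) - 140827/(1/384356) = 366406*(-1/163142) - 140827/1/384356 = -183203/81571 - 140827*384356 = -183203/81571 - 54127702412 = -4415250813632455/81571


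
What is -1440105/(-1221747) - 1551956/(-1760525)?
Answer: 1477146147419/716972045725 ≈ 2.0603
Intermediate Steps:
-1440105/(-1221747) - 1551956/(-1760525) = -1440105*(-1/1221747) - 1551956*(-1/1760525) = 480035/407249 + 1551956/1760525 = 1477146147419/716972045725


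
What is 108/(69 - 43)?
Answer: 54/13 ≈ 4.1538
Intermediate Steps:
108/(69 - 43) = 108/26 = 108*(1/26) = 54/13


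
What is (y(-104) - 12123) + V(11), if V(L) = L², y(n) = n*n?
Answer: -1186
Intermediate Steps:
y(n) = n²
(y(-104) - 12123) + V(11) = ((-104)² - 12123) + 11² = (10816 - 12123) + 121 = -1307 + 121 = -1186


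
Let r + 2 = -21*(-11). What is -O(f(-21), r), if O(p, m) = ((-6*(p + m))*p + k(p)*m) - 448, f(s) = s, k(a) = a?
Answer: -20951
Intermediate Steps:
r = 229 (r = -2 - 21*(-11) = -2 + 231 = 229)
O(p, m) = -448 + m*p + p*(-6*m - 6*p) (O(p, m) = ((-6*(p + m))*p + p*m) - 448 = ((-6*(m + p))*p + m*p) - 448 = ((-6*m - 6*p)*p + m*p) - 448 = (p*(-6*m - 6*p) + m*p) - 448 = (m*p + p*(-6*m - 6*p)) - 448 = -448 + m*p + p*(-6*m - 6*p))
-O(f(-21), r) = -(-448 - 6*(-21)² - 5*229*(-21)) = -(-448 - 6*441 + 24045) = -(-448 - 2646 + 24045) = -1*20951 = -20951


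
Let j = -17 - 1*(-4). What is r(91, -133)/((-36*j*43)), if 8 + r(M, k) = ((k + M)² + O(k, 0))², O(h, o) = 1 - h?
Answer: 900599/5031 ≈ 179.01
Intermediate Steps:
j = -13 (j = -17 + 4 = -13)
r(M, k) = -8 + (1 + (M + k)² - k)² (r(M, k) = -8 + ((k + M)² + (1 - k))² = -8 + ((M + k)² + (1 - k))² = -8 + (1 + (M + k)² - k)²)
r(91, -133)/((-36*j*43)) = (-8 + (1 + (91 - 133)² - 1*(-133))²)/((-36*(-13)*43)) = (-8 + (1 + (-42)² + 133)²)/((468*43)) = (-8 + (1 + 1764 + 133)²)/20124 = (-8 + 1898²)*(1/20124) = (-8 + 3602404)*(1/20124) = 3602396*(1/20124) = 900599/5031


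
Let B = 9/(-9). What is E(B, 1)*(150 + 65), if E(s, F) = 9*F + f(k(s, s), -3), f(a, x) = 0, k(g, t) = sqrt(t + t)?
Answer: 1935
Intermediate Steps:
B = -1 (B = 9*(-1/9) = -1)
k(g, t) = sqrt(2)*sqrt(t) (k(g, t) = sqrt(2*t) = sqrt(2)*sqrt(t))
E(s, F) = 9*F (E(s, F) = 9*F + 0 = 9*F)
E(B, 1)*(150 + 65) = (9*1)*(150 + 65) = 9*215 = 1935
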